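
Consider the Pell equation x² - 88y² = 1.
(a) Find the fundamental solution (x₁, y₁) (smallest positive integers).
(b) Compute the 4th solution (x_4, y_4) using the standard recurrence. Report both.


Step 1: Find the fundamental solution (x₁, y₁) of x² - 88y² = 1.
  Expand √88 as a continued fraction. a₀ = ⌊√88⌋ = 9; iterate m_{k+1} = d_k·a_k − m_k, d_{k+1} = (88 − m_{k+1}²)/d_k, a_{k+1} = ⌊(a₀ + m_{k+1})/d_{k+1}⌋ (starting m₀ = 0, d₀ = 1), with convergents p_k = a_k·p_{k-1} + p_{k-2}, q_k = a_k·q_{k-1} + q_{k-2} (p₋₁ = 1, q₋₁ = 0):
  k = 0: a₀ = 9; p₀/q₀ = 9/1; p₀² − 88·q₀² = 81 − 88 = -7.
  k = 1: m = 9, d = 7, a = ⌊(9 + 9)/7⌋ = 2; p/q = (2·9 + 1)/(2·1 + 0) = 19/2; p² − 88·q² = 361 − 352 = 9.
  k = 2: m = 5, d = 9, a = ⌊(9 + 5)/9⌋ = 1; p/q = (1·19 + 9)/(1·2 + 1) = 28/3; p² − 88·q² = 784 − 792 = -8.
  k = 3: m = 4, d = 8, a = ⌊(9 + 4)/8⌋ = 1; p/q = (1·28 + 19)/(1·3 + 2) = 47/5; p² − 88·q² = 2209 − 2200 = 9.
  k = 4: m = 4, d = 9, a = ⌊(9 + 4)/9⌋ = 1; p/q = (1·47 + 28)/(1·5 + 3) = 75/8; p² − 88·q² = 5625 − 5632 = -7.
  k = 5: m = 5, d = 7, a = ⌊(9 + 5)/7⌋ = 2; p/q = (2·75 + 47)/(2·8 + 5) = 197/21; p² − 88·q² = 38809 − 38808 = 1.
  The first convergent with p² − 88·q² = 1 gives the fundamental solution (x₁, y₁) = (197, 21).
Step 2: Apply the recurrence (x_{n+1}, y_{n+1}) = (x₁x_n + 88y₁y_n, x₁y_n + y₁x_n) repeatedly.
  From (x_1, y_1) = (197, 21): x_2 = 197·197 + 88·21·21 = 77617; y_2 = 197·21 + 21·197 = 8274.
  From (x_2, y_2) = (77617, 8274): x_3 = 197·77617 + 88·21·8274 = 30580901; y_3 = 197·8274 + 21·77617 = 3259935.
  From (x_3, y_3) = (30580901, 3259935): x_4 = 197·30580901 + 88·21·3259935 = 12048797377; y_4 = 197·3259935 + 21·30580901 = 1284406116.
Step 3: Verify x_4² - 88·y_4² = 145173518232002080129 - 145173518232002080128 = 1 (should be 1). ✓

(x_1, y_1) = (197, 21); (x_4, y_4) = (12048797377, 1284406116).


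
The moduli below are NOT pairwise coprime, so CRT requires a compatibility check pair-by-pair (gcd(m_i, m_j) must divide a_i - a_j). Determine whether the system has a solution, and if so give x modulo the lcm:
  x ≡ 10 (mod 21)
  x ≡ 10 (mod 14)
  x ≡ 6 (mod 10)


Moduli 21, 14, 10 are not pairwise coprime, so CRT works modulo lcm(m_i) when all pairwise compatibility conditions hold.
Pairwise compatibility: gcd(m_i, m_j) must divide a_i - a_j for every pair.
Merge one congruence at a time:
  Start: x ≡ 10 (mod 21).
  Combine with x ≡ 10 (mod 14): gcd(21, 14) = 7; 10 - 10 = 0, which IS divisible by 7, so compatible.
    Write x = 10 + 21·t and substitute into x ≡ 10 (mod 14): 21·t ≡ 10 − 10 = 0 (mod 14).
    Divide the congruence (and modulus) by g = 7: 3·t ≡ 0 (mod 2).
    Reduce coefficients mod 2: 1·t ≡ 0 (mod 2).
    So t ≡ 0 (mod 2).
    Then x = 10 + 21·0 = 10, valid modulo lcm(21, 14) = 42: x ≡ 10 (mod 42).
  Combine with x ≡ 6 (mod 10): gcd(42, 10) = 2; 6 - 10 = -4, which IS divisible by 2, so compatible.
    Write x = 10 + 42·t and substitute into x ≡ 6 (mod 10): 42·t ≡ 6 − 10 = -4 (mod 10).
    Divide the congruence (and modulus) by g = 2: 21·t ≡ -2 (mod 5).
    Reduce coefficients mod 5: 1·t ≡ 3 (mod 5).
    So t ≡ 3 (mod 5).
    Then x = 10 + 42·3 = 136, valid modulo lcm(42, 10) = 210: x ≡ 136 (mod 210).
Verify: 136 mod 21 = 10, 136 mod 14 = 10, 136 mod 10 = 6.

x ≡ 136 (mod 210).


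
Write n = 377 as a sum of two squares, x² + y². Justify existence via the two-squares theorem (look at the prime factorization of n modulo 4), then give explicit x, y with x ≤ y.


Step 1: Factor n = 377 = 13 · 29.
Step 2: Check the mod-4 condition on each prime factor: 13 ≡ 1 (mod 4), exponent 1; 29 ≡ 1 (mod 4), exponent 1.
All primes ≡ 3 (mod 4) appear to even exponent (or don't appear), so by the two-squares theorem n IS expressible as a sum of two squares.
Step 3: Build a representation. Here n = 13 · 29 is a product of primes ≡ 1 (mod 4). Each prime p ≡ 1 (mod 4) is itself a sum of two squares; find a² by testing p − a² for a perfect square:
  13: 13 − 1² = 12, 13 − 2² = 9 = 3² ⇒ 13 = 2² + 3².
  29: 29 − 1² = 28, 29 − 2² = 25 = 5² ⇒ 29 = 2² + 5².
  Combine using the Brahmagupta–Fibonacci identity (a² + b²)(c² + d²) = (ac − bd)² + (ad + bc)² = (ac + bd)² + (ad − bc)²:
  13 · 29 = 377: from (2² + 3²)(2² + 5²), take (2·2 − 3·5, 2·5 + 3·2) = (4 − 15, 10 + 6) = (-11, 16); dropping signs (only squares matter) gives (11, 16); check 11² + 16² = 121 + 256 = 377 ✓.
Step 4: Order so x ≤ y and verify: 11² + 16² = 121 + 256 = 377 = n. ✓

n = 377 = 11² + 16² (one valid representation with x ≤ y).


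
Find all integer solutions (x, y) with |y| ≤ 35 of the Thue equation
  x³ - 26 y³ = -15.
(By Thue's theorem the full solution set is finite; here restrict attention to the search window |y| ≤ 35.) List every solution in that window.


The equation is x³ - 26y³ = -15. For fixed y, x³ = 26·y³ − 15, so a solution requires the RHS to be a perfect cube.
Strategy: iterate y from -35 to 35, compute RHS = 26·y³ − 15, and check whether it is a (positive or negative) perfect cube.
Check small values of y:
  y = 0: RHS = -15 is not a perfect cube.
  y = 1: RHS = 11 is not a perfect cube.
  y = -1: RHS = -41 is not a perfect cube.
  y = 2: RHS = 193 is not a perfect cube.
  y = -2: RHS = -223 is not a perfect cube.
  y = 3: RHS = 687 is not a perfect cube.
  y = -3: RHS = -717 is not a perfect cube.
Continuing the search up to |y| = 35 finds no solutions either.
No (x, y) in the scanned range satisfies the equation.

No integer solutions with |y| ≤ 35.


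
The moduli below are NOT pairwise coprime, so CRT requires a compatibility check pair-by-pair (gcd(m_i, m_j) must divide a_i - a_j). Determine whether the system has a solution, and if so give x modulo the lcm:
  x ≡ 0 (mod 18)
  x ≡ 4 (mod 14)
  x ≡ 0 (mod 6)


Moduli 18, 14, 6 are not pairwise coprime, so CRT works modulo lcm(m_i) when all pairwise compatibility conditions hold.
Pairwise compatibility: gcd(m_i, m_j) must divide a_i - a_j for every pair.
Merge one congruence at a time:
  Start: x ≡ 0 (mod 18).
  Combine with x ≡ 4 (mod 14): gcd(18, 14) = 2; 4 - 0 = 4, which IS divisible by 2, so compatible.
    Write x = 0 + 18·t and substitute into x ≡ 4 (mod 14): 18·t ≡ 4 − 0 = 4 (mod 14).
    Divide the congruence (and modulus) by g = 2: 9·t ≡ 2 (mod 7).
    Reduce coefficients mod 7: 2·t ≡ 2 (mod 7).
    The inverse of 2 mod 7 is 4 (since 2·4 = 8 = 1·7 + 1), so t ≡ 4·2 = 8 ≡ 1 (mod 7).
    Then x = 0 + 18·1 = 18, valid modulo lcm(18, 14) = 126: x ≡ 18 (mod 126).
  Combine with x ≡ 0 (mod 6): gcd(126, 6) = 6; 0 - 18 = -18, which IS divisible by 6, so compatible.
    Write x = 18 + 126·t and substitute into x ≡ 0 (mod 6): 126·t ≡ 0 − 18 = -18 (mod 6).
    Divide the congruence (and modulus) by g = 6: 21·t ≡ -3 (mod 1).
    Modulo 1 every t works; take t = 0.
    Then x = 18 + 126·0 = 18, valid modulo lcm(126, 6) = 126: x ≡ 18 (mod 126).
Verify: 18 mod 18 = 0, 18 mod 14 = 4, 18 mod 6 = 0.

x ≡ 18 (mod 126).


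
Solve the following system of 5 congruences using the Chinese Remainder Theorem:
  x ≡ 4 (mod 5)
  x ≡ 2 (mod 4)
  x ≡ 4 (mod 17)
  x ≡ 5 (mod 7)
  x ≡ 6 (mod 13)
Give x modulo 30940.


Product of moduli M = 5 · 4 · 17 · 7 · 13 = 30940.
Merge one congruence at a time:
  Start: x ≡ 4 (mod 5).
  Combine with x ≡ 2 (mod 4); new modulus lcm = 20.
    Write x = 4 + 5·t and substitute into x ≡ 2 (mod 4): 5·t ≡ 2 − 4 = -2 (mod 4).
    Reduce coefficients mod 4: 1·t ≡ 2 (mod 4).
    So t ≡ 2 (mod 4).
    Then x = 4 + 5·2 = 14, valid modulo lcm(5, 4) = 20: x ≡ 14 (mod 20).
  Combine with x ≡ 4 (mod 17); new modulus lcm = 340.
    Write x = 14 + 20·t and substitute into x ≡ 4 (mod 17): 20·t ≡ 4 − 14 = -10 (mod 17).
    Reduce coefficients mod 17: 3·t ≡ 7 (mod 17).
    The inverse of 3 mod 17 is 6 (since 3·6 = 18 = 1·17 + 1), so t ≡ 6·7 = 42 ≡ 8 (mod 17).
    Then x = 14 + 20·8 = 174, valid modulo lcm(20, 17) = 340: x ≡ 174 (mod 340).
  Combine with x ≡ 5 (mod 7); new modulus lcm = 2380.
    Write x = 174 + 340·t and substitute into x ≡ 5 (mod 7): 340·t ≡ 5 − 174 = -169 (mod 7).
    Reduce coefficients mod 7: 4·t ≡ 6 (mod 7).
    The inverse of 4 mod 7 is 2 (since 4·2 = 8 = 1·7 + 1), so t ≡ 2·6 = 12 ≡ 5 (mod 7).
    Then x = 174 + 340·5 = 1874, valid modulo lcm(340, 7) = 2380: x ≡ 1874 (mod 2380).
  Combine with x ≡ 6 (mod 13); new modulus lcm = 30940.
    Write x = 1874 + 2380·t and substitute into x ≡ 6 (mod 13): 2380·t ≡ 6 − 1874 = -1868 (mod 13).
    Reduce coefficients mod 13: 1·t ≡ 4 (mod 13).
    So t ≡ 4 (mod 13).
    Then x = 1874 + 2380·4 = 11394, valid modulo lcm(2380, 13) = 30940: x ≡ 11394 (mod 30940).
Verify against each original: 11394 mod 5 = 4, 11394 mod 4 = 2, 11394 mod 17 = 4, 11394 mod 7 = 5, 11394 mod 13 = 6.

x ≡ 11394 (mod 30940).


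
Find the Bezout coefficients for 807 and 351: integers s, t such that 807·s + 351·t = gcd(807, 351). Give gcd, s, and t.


Euclidean algorithm on (807, 351) — divide until remainder is 0:
  807 = 2 · 351 + 105
  351 = 3 · 105 + 36
  105 = 2 · 36 + 33
  36 = 1 · 33 + 3
  33 = 11 · 3 + 0
gcd(807, 351) = 3.
Track Bezout coefficients alongside the remainders: start with r₀ = 807 = a·1 + b·0 (s = 1, t = 0) and r₁ = 351 = a·0 + b·1 (s = 0, t = 1); each new remainder r_{k+1} = r_{k-1} − q_k·r_k inherits s_{k+1} = s_{k-1} − q_k·s_k, t_{k+1} = t_{k-1} − q_k·t_k, so r_k = a·s_k + b·t_k at every step:
  q = 2: r = 105, s = 1 − 2·0 = 1, t = 0 − 2·1 = -2  (check: 807·1 + 351·(-2) = 105)
  q = 3: r = 36, s = 0 − 3·1 = -3, t = 1 − 3·(-2) = 7  (check: 807·(-3) + 351·7 = 36)
  q = 2: r = 33, s = 1 − 2·(-3) = 7, t = -2 − 2·7 = -16  (check: 807·7 + 351·(-16) = 33)
  q = 1: r = 3, s = -3 − 1·7 = -10, t = 7 − 1·(-16) = 23  (check: 807·(-10) + 351·23 = 3)
The row with r = 3 (the gcd) gives the Bezout coefficients s = -10, t = 23.
Result: 807 · (-10) + 351 · (23) = 3.

gcd(807, 351) = 3; s = -10, t = 23 (check: 807·(-10) + 351·23 = 3).


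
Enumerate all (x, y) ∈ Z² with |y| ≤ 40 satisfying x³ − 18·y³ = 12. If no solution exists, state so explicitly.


The equation is x³ - 18y³ = 12. For fixed y, x³ = 18·y³ + 12, so a solution requires the RHS to be a perfect cube.
Strategy: iterate y from -40 to 40, compute RHS = 18·y³ + 12, and check whether it is a (positive or negative) perfect cube.
Check small values of y:
  y = 0: RHS = 12 is not a perfect cube.
  y = 1: RHS = 30 is not a perfect cube.
  y = -1: RHS = -6 is not a perfect cube.
  y = 2: RHS = 156 is not a perfect cube.
  y = -2: RHS = -132 is not a perfect cube.
  y = 3: RHS = 498 is not a perfect cube.
  y = -3: RHS = -474 is not a perfect cube.
Continuing the search up to |y| = 40 finds no solutions either.
No (x, y) in the scanned range satisfies the equation.

No integer solutions with |y| ≤ 40.


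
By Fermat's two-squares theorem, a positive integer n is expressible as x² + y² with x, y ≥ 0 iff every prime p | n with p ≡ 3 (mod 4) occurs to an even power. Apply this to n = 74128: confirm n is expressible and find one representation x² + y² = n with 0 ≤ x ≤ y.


Step 1: Factor n = 74128 = 2^4 · 41 · 113.
Step 2: Check the mod-4 condition on each prime factor: 2 = 2 (special); 41 ≡ 1 (mod 4), exponent 1; 113 ≡ 1 (mod 4), exponent 1.
All primes ≡ 3 (mod 4) appear to even exponent (or don't appear), so by the two-squares theorem n IS expressible as a sum of two squares.
Step 3: Build a representation. Group n = k² · m with k = 4 and m = 41 · 113 = 4633 (a product of primes ≡ 1 (mod 4)); a representation of m scales to one of n via (k·x)² + (k·y)² = k²(x² + y²). Each prime p ≡ 1 (mod 4) is itself a sum of two squares; find a² by testing p − a² for a perfect square:
  41: 41 − 1² = 40, 41 − 2² = 37, 41 − 3² = 32, 41 − 4² = 25 = 5² ⇒ 41 = 4² + 5².
  113: 113 − 1² = 112, 113 − 2² = 109, 113 − 3² = 104, 113 − 4² = 97, 113 − 5² = 88, 113 − 6² = 77, 113 − 7² = 64 = 8² ⇒ 113 = 7² + 8².
  Combine using the Brahmagupta–Fibonacci identity (a² + b²)(c² + d²) = (ac − bd)² + (ad + bc)² = (ac + bd)² + (ad − bc)²:
  41 · 113 = 4633: from (4² + 5²)(7² + 8²), take (4·7 − 5·8, 4·8 + 5·7) = (28 − 40, 32 + 35) = (-12, 67); dropping signs (only squares matter) gives (12, 67); check 12² + 67² = 144 + 4489 = 4633 ✓.
  Scale by k = 4: (4·12, 4·67) = (48, 268).
Step 4: Order so x ≤ y and verify: 48² + 268² = 2304 + 71824 = 74128 = n. ✓

n = 74128 = 48² + 268² (one valid representation with x ≤ y).


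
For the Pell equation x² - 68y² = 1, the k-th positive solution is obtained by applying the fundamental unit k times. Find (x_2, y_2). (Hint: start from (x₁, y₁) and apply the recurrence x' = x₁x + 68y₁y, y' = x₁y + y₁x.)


Step 1: Find the fundamental solution (x₁, y₁) of x² - 68y² = 1.
  Expand √68 as a continued fraction. a₀ = ⌊√68⌋ = 8; iterate m_{k+1} = d_k·a_k − m_k, d_{k+1} = (68 − m_{k+1}²)/d_k, a_{k+1} = ⌊(a₀ + m_{k+1})/d_{k+1}⌋ (starting m₀ = 0, d₀ = 1), with convergents p_k = a_k·p_{k-1} + p_{k-2}, q_k = a_k·q_{k-1} + q_{k-2} (p₋₁ = 1, q₋₁ = 0):
  k = 0: a₀ = 8; p₀/q₀ = 8/1; p₀² − 68·q₀² = 64 − 68 = -4.
  k = 1: m = 8, d = 4, a = ⌊(8 + 8)/4⌋ = 4; p/q = (4·8 + 1)/(4·1 + 0) = 33/4; p² − 68·q² = 1089 − 1088 = 1.
  The first convergent with p² − 68·q² = 1 gives the fundamental solution (x₁, y₁) = (33, 4).
Step 2: Apply the recurrence (x_{n+1}, y_{n+1}) = (x₁x_n + 68y₁y_n, x₁y_n + y₁x_n) repeatedly.
  From (x_1, y_1) = (33, 4): x_2 = 33·33 + 68·4·4 = 2177; y_2 = 33·4 + 4·33 = 264.
Step 3: Verify x_2² - 68·y_2² = 4739329 - 4739328 = 1 (should be 1). ✓

(x_1, y_1) = (33, 4); (x_2, y_2) = (2177, 264).


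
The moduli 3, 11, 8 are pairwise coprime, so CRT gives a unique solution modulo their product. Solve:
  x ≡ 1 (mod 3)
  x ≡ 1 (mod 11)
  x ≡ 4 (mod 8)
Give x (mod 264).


Moduli 3, 11, 8 are pairwise coprime; by CRT there is a unique solution modulo M = 3 · 11 · 8 = 264.
Solve pairwise, accumulating the modulus:
  Start with x ≡ 1 (mod 3).
  Combine with x ≡ 1 (mod 11): since gcd(3, 11) = 1, we get a unique residue mod 33.
    Write x = 1 + 3·t and substitute into x ≡ 1 (mod 11): 3·t ≡ 1 − 1 = 0 (mod 11).
    The inverse of 3 mod 11 is 4 (since 3·4 = 12 = 1·11 + 1), so t ≡ 4·0 = 0 ≡ 0 (mod 11).
    Then x = 1 + 3·0 = 1, valid modulo lcm(3, 11) = 33: x ≡ 1 (mod 33).
  Combine with x ≡ 4 (mod 8): since gcd(33, 8) = 1, we get a unique residue mod 264.
    Write x = 1 + 33·t and substitute into x ≡ 4 (mod 8): 33·t ≡ 4 − 1 = 3 (mod 8).
    Reduce coefficients mod 8: 1·t ≡ 3 (mod 8).
    So t ≡ 3 (mod 8).
    Then x = 1 + 33·3 = 100, valid modulo lcm(33, 8) = 264: x ≡ 100 (mod 264).
Verify: 100 mod 3 = 1 ✓, 100 mod 11 = 1 ✓, 100 mod 8 = 4 ✓.

x ≡ 100 (mod 264).


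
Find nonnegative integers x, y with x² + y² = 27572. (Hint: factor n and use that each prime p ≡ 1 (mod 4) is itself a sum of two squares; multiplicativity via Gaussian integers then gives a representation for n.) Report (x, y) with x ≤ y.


Step 1: Factor n = 27572 = 2^2 · 61 · 113.
Step 2: Check the mod-4 condition on each prime factor: 2 = 2 (special); 61 ≡ 1 (mod 4), exponent 1; 113 ≡ 1 (mod 4), exponent 1.
All primes ≡ 3 (mod 4) appear to even exponent (or don't appear), so by the two-squares theorem n IS expressible as a sum of two squares.
Step 3: Build a representation. Group n = k² · m with k = 2 and m = 61 · 113 = 6893 (a product of primes ≡ 1 (mod 4)); a representation of m scales to one of n via (k·x)² + (k·y)² = k²(x² + y²). Each prime p ≡ 1 (mod 4) is itself a sum of two squares; find a² by testing p − a² for a perfect square:
  61: 61 − 1² = 60, 61 − 2² = 57, 61 − 3² = 52, 61 − 4² = 45, 61 − 5² = 36 = 6² ⇒ 61 = 5² + 6².
  113: 113 − 1² = 112, 113 − 2² = 109, 113 − 3² = 104, 113 − 4² = 97, 113 − 5² = 88, 113 − 6² = 77, 113 − 7² = 64 = 8² ⇒ 113 = 7² + 8².
  Combine using the Brahmagupta–Fibonacci identity (a² + b²)(c² + d²) = (ac − bd)² + (ad + bc)² = (ac + bd)² + (ad − bc)²:
  61 · 113 = 6893: from (5² + 6²)(7² + 8²), take (5·7 − 6·8, 5·8 + 6·7) = (35 − 48, 40 + 42) = (-13, 82); dropping signs (only squares matter) gives (13, 82); check 13² + 82² = 169 + 6724 = 6893 ✓.
  Scale by k = 2: (2·13, 2·82) = (26, 164).
Step 4: Order so x ≤ y and verify: 26² + 164² = 676 + 26896 = 27572 = n. ✓

n = 27572 = 26² + 164² (one valid representation with x ≤ y).


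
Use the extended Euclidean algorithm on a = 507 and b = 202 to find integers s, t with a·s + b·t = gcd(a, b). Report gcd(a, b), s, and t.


Euclidean algorithm on (507, 202) — divide until remainder is 0:
  507 = 2 · 202 + 103
  202 = 1 · 103 + 99
  103 = 1 · 99 + 4
  99 = 24 · 4 + 3
  4 = 1 · 3 + 1
  3 = 3 · 1 + 0
gcd(507, 202) = 1.
Track Bezout coefficients alongside the remainders: start with r₀ = 507 = a·1 + b·0 (s = 1, t = 0) and r₁ = 202 = a·0 + b·1 (s = 0, t = 1); each new remainder r_{k+1} = r_{k-1} − q_k·r_k inherits s_{k+1} = s_{k-1} − q_k·s_k, t_{k+1} = t_{k-1} − q_k·t_k, so r_k = a·s_k + b·t_k at every step:
  q = 2: r = 103, s = 1 − 2·0 = 1, t = 0 − 2·1 = -2  (check: 507·1 + 202·(-2) = 103)
  q = 1: r = 99, s = 0 − 1·1 = -1, t = 1 − 1·(-2) = 3  (check: 507·(-1) + 202·3 = 99)
  q = 1: r = 4, s = 1 − 1·(-1) = 2, t = -2 − 1·3 = -5  (check: 507·2 + 202·(-5) = 4)
  q = 24: r = 3, s = -1 − 24·2 = -49, t = 3 − 24·(-5) = 123  (check: 507·(-49) + 202·123 = 3)
  q = 1: r = 1, s = 2 − 1·(-49) = 51, t = -5 − 1·123 = -128  (check: 507·51 + 202·(-128) = 1)
The row with r = 1 (the gcd) gives the Bezout coefficients s = 51, t = -128.
Result: 507 · (51) + 202 · (-128) = 1.

gcd(507, 202) = 1; s = 51, t = -128 (check: 507·51 + 202·(-128) = 1).


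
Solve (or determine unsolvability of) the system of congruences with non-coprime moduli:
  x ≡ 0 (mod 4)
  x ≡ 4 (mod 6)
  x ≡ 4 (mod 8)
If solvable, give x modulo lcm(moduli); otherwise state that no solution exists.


Moduli 4, 6, 8 are not pairwise coprime, so CRT works modulo lcm(m_i) when all pairwise compatibility conditions hold.
Pairwise compatibility: gcd(m_i, m_j) must divide a_i - a_j for every pair.
Merge one congruence at a time:
  Start: x ≡ 0 (mod 4).
  Combine with x ≡ 4 (mod 6): gcd(4, 6) = 2; 4 - 0 = 4, which IS divisible by 2, so compatible.
    Write x = 0 + 4·t and substitute into x ≡ 4 (mod 6): 4·t ≡ 4 − 0 = 4 (mod 6).
    Divide the congruence (and modulus) by g = 2: 2·t ≡ 2 (mod 3).
    The inverse of 2 mod 3 is 2 (since 2·2 = 4 = 1·3 + 1), so t ≡ 2·2 = 4 ≡ 1 (mod 3).
    Then x = 0 + 4·1 = 4, valid modulo lcm(4, 6) = 12: x ≡ 4 (mod 12).
  Combine with x ≡ 4 (mod 8): gcd(12, 8) = 4; 4 - 4 = 0, which IS divisible by 4, so compatible.
    Write x = 4 + 12·t and substitute into x ≡ 4 (mod 8): 12·t ≡ 4 − 4 = 0 (mod 8).
    Divide the congruence (and modulus) by g = 4: 3·t ≡ 0 (mod 2).
    Reduce coefficients mod 2: 1·t ≡ 0 (mod 2).
    So t ≡ 0 (mod 2).
    Then x = 4 + 12·0 = 4, valid modulo lcm(12, 8) = 24: x ≡ 4 (mod 24).
Verify: 4 mod 4 = 0, 4 mod 6 = 4, 4 mod 8 = 4.

x ≡ 4 (mod 24).


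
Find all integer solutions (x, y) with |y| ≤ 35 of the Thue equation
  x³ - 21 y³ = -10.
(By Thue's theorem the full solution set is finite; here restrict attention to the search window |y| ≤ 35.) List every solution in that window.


The equation is x³ - 21y³ = -10. For fixed y, x³ = 21·y³ − 10, so a solution requires the RHS to be a perfect cube.
Strategy: iterate y from -35 to 35, compute RHS = 21·y³ − 10, and check whether it is a (positive or negative) perfect cube.
Check small values of y:
  y = 0: RHS = -10 is not a perfect cube.
  y = 1: RHS = 11 is not a perfect cube.
  y = -1: RHS = -31 is not a perfect cube.
  y = 2: RHS = 158 is not a perfect cube.
  y = -2: RHS = -178 is not a perfect cube.
  y = 3: RHS = 557 is not a perfect cube.
  y = -3: RHS = -577 is not a perfect cube.
Continuing the search up to |y| = 35 finds no solutions either.
No (x, y) in the scanned range satisfies the equation.

No integer solutions with |y| ≤ 35.


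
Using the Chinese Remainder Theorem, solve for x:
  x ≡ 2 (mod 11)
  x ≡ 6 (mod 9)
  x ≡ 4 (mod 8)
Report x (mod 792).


Moduli 11, 9, 8 are pairwise coprime; by CRT there is a unique solution modulo M = 11 · 9 · 8 = 792.
Solve pairwise, accumulating the modulus:
  Start with x ≡ 2 (mod 11).
  Combine with x ≡ 6 (mod 9): since gcd(11, 9) = 1, we get a unique residue mod 99.
    Write x = 2 + 11·t and substitute into x ≡ 6 (mod 9): 11·t ≡ 6 − 2 = 4 (mod 9).
    Reduce coefficients mod 9: 2·t ≡ 4 (mod 9).
    The inverse of 2 mod 9 is 5 (since 2·5 = 10 = 1·9 + 1), so t ≡ 5·4 = 20 ≡ 2 (mod 9).
    Then x = 2 + 11·2 = 24, valid modulo lcm(11, 9) = 99: x ≡ 24 (mod 99).
  Combine with x ≡ 4 (mod 8): since gcd(99, 8) = 1, we get a unique residue mod 792.
    Write x = 24 + 99·t and substitute into x ≡ 4 (mod 8): 99·t ≡ 4 − 24 = -20 (mod 8).
    Reduce coefficients mod 8: 3·t ≡ 4 (mod 8).
    The inverse of 3 mod 8 is 3 (since 3·3 = 9 = 1·8 + 1), so t ≡ 3·4 = 12 ≡ 4 (mod 8).
    Then x = 24 + 99·4 = 420, valid modulo lcm(99, 8) = 792: x ≡ 420 (mod 792).
Verify: 420 mod 11 = 2 ✓, 420 mod 9 = 6 ✓, 420 mod 8 = 4 ✓.

x ≡ 420 (mod 792).


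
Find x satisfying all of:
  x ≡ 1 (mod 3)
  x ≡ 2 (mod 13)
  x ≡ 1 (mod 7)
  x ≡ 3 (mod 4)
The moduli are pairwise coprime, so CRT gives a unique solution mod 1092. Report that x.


Product of moduli M = 3 · 13 · 7 · 4 = 1092.
Merge one congruence at a time:
  Start: x ≡ 1 (mod 3).
  Combine with x ≡ 2 (mod 13); new modulus lcm = 39.
    Write x = 1 + 3·t and substitute into x ≡ 2 (mod 13): 3·t ≡ 2 − 1 = 1 (mod 13).
    The inverse of 3 mod 13 is 9 (since 3·9 = 27 = 2·13 + 1), so t ≡ 9·1 = 9 ≡ 9 (mod 13).
    Then x = 1 + 3·9 = 28, valid modulo lcm(3, 13) = 39: x ≡ 28 (mod 39).
  Combine with x ≡ 1 (mod 7); new modulus lcm = 273.
    Write x = 28 + 39·t and substitute into x ≡ 1 (mod 7): 39·t ≡ 1 − 28 = -27 (mod 7).
    Reduce coefficients mod 7: 4·t ≡ 1 (mod 7).
    The inverse of 4 mod 7 is 2 (since 4·2 = 8 = 1·7 + 1), so t ≡ 2·1 = 2 ≡ 2 (mod 7).
    Then x = 28 + 39·2 = 106, valid modulo lcm(39, 7) = 273: x ≡ 106 (mod 273).
  Combine with x ≡ 3 (mod 4); new modulus lcm = 1092.
    Write x = 106 + 273·t and substitute into x ≡ 3 (mod 4): 273·t ≡ 3 − 106 = -103 (mod 4).
    Reduce coefficients mod 4: 1·t ≡ 1 (mod 4).
    So t ≡ 1 (mod 4).
    Then x = 106 + 273·1 = 379, valid modulo lcm(273, 4) = 1092: x ≡ 379 (mod 1092).
Verify against each original: 379 mod 3 = 1, 379 mod 13 = 2, 379 mod 7 = 1, 379 mod 4 = 3.

x ≡ 379 (mod 1092).


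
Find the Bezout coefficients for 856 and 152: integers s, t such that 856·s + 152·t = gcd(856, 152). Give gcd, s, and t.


Euclidean algorithm on (856, 152) — divide until remainder is 0:
  856 = 5 · 152 + 96
  152 = 1 · 96 + 56
  96 = 1 · 56 + 40
  56 = 1 · 40 + 16
  40 = 2 · 16 + 8
  16 = 2 · 8 + 0
gcd(856, 152) = 8.
Track Bezout coefficients alongside the remainders: start with r₀ = 856 = a·1 + b·0 (s = 1, t = 0) and r₁ = 152 = a·0 + b·1 (s = 0, t = 1); each new remainder r_{k+1} = r_{k-1} − q_k·r_k inherits s_{k+1} = s_{k-1} − q_k·s_k, t_{k+1} = t_{k-1} − q_k·t_k, so r_k = a·s_k + b·t_k at every step:
  q = 5: r = 96, s = 1 − 5·0 = 1, t = 0 − 5·1 = -5  (check: 856·1 + 152·(-5) = 96)
  q = 1: r = 56, s = 0 − 1·1 = -1, t = 1 − 1·(-5) = 6  (check: 856·(-1) + 152·6 = 56)
  q = 1: r = 40, s = 1 − 1·(-1) = 2, t = -5 − 1·6 = -11  (check: 856·2 + 152·(-11) = 40)
  q = 1: r = 16, s = -1 − 1·2 = -3, t = 6 − 1·(-11) = 17  (check: 856·(-3) + 152·17 = 16)
  q = 2: r = 8, s = 2 − 2·(-3) = 8, t = -11 − 2·17 = -45  (check: 856·8 + 152·(-45) = 8)
The row with r = 8 (the gcd) gives the Bezout coefficients s = 8, t = -45.
Result: 856 · (8) + 152 · (-45) = 8.

gcd(856, 152) = 8; s = 8, t = -45 (check: 856·8 + 152·(-45) = 8).


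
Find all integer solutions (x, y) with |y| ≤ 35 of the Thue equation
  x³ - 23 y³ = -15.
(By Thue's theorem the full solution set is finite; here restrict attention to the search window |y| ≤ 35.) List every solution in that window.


The equation is x³ - 23y³ = -15. For fixed y, x³ = 23·y³ − 15, so a solution requires the RHS to be a perfect cube.
Strategy: iterate y from -35 to 35, compute RHS = 23·y³ − 15, and check whether it is a (positive or negative) perfect cube.
Check small values of y:
  y = 0: RHS = -15 is not a perfect cube.
  y = 1: RHS = 8 = (2)³ ⇒ x = 2 works.
  y = -1: RHS = -38 is not a perfect cube.
  y = 2: RHS = 169 is not a perfect cube.
  y = -2: RHS = -199 is not a perfect cube.
  y = 3: RHS = 606 is not a perfect cube.
  y = -3: RHS = -636 is not a perfect cube.
Continuing the search up to |y| = 35 finds no further solutions beyond those listed.
Collected solutions: (2, 1).

Solutions (with |y| ≤ 35): (2, 1).


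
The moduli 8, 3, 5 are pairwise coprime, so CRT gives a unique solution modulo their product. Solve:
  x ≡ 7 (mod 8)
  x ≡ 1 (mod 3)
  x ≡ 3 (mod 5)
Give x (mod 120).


Moduli 8, 3, 5 are pairwise coprime; by CRT there is a unique solution modulo M = 8 · 3 · 5 = 120.
Solve pairwise, accumulating the modulus:
  Start with x ≡ 7 (mod 8).
  Combine with x ≡ 1 (mod 3): since gcd(8, 3) = 1, we get a unique residue mod 24.
    Write x = 7 + 8·t and substitute into x ≡ 1 (mod 3): 8·t ≡ 1 − 7 = -6 (mod 3).
    Reduce coefficients mod 3: 2·t ≡ 0 (mod 3).
    The inverse of 2 mod 3 is 2 (since 2·2 = 4 = 1·3 + 1), so t ≡ 2·0 = 0 ≡ 0 (mod 3).
    Then x = 7 + 8·0 = 7, valid modulo lcm(8, 3) = 24: x ≡ 7 (mod 24).
  Combine with x ≡ 3 (mod 5): since gcd(24, 5) = 1, we get a unique residue mod 120.
    Write x = 7 + 24·t and substitute into x ≡ 3 (mod 5): 24·t ≡ 3 − 7 = -4 (mod 5).
    Reduce coefficients mod 5: 4·t ≡ 1 (mod 5).
    The inverse of 4 mod 5 is 4 (since 4·4 = 16 = 3·5 + 1), so t ≡ 4·1 = 4 ≡ 4 (mod 5).
    Then x = 7 + 24·4 = 103, valid modulo lcm(24, 5) = 120: x ≡ 103 (mod 120).
Verify: 103 mod 8 = 7 ✓, 103 mod 3 = 1 ✓, 103 mod 5 = 3 ✓.

x ≡ 103 (mod 120).


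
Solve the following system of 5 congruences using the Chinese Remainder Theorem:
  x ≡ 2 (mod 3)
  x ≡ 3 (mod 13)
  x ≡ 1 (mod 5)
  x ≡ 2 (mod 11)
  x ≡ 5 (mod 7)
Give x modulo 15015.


Product of moduli M = 3 · 13 · 5 · 11 · 7 = 15015.
Merge one congruence at a time:
  Start: x ≡ 2 (mod 3).
  Combine with x ≡ 3 (mod 13); new modulus lcm = 39.
    Write x = 2 + 3·t and substitute into x ≡ 3 (mod 13): 3·t ≡ 3 − 2 = 1 (mod 13).
    The inverse of 3 mod 13 is 9 (since 3·9 = 27 = 2·13 + 1), so t ≡ 9·1 = 9 ≡ 9 (mod 13).
    Then x = 2 + 3·9 = 29, valid modulo lcm(3, 13) = 39: x ≡ 29 (mod 39).
  Combine with x ≡ 1 (mod 5); new modulus lcm = 195.
    Write x = 29 + 39·t and substitute into x ≡ 1 (mod 5): 39·t ≡ 1 − 29 = -28 (mod 5).
    Reduce coefficients mod 5: 4·t ≡ 2 (mod 5).
    The inverse of 4 mod 5 is 4 (since 4·4 = 16 = 3·5 + 1), so t ≡ 4·2 = 8 ≡ 3 (mod 5).
    Then x = 29 + 39·3 = 146, valid modulo lcm(39, 5) = 195: x ≡ 146 (mod 195).
  Combine with x ≡ 2 (mod 11); new modulus lcm = 2145.
    Write x = 146 + 195·t and substitute into x ≡ 2 (mod 11): 195·t ≡ 2 − 146 = -144 (mod 11).
    Reduce coefficients mod 11: 8·t ≡ 10 (mod 11).
    The inverse of 8 mod 11 is 7 (since 8·7 = 56 = 5·11 + 1), so t ≡ 7·10 = 70 ≡ 4 (mod 11).
    Then x = 146 + 195·4 = 926, valid modulo lcm(195, 11) = 2145: x ≡ 926 (mod 2145).
  Combine with x ≡ 5 (mod 7); new modulus lcm = 15015.
    Write x = 926 + 2145·t and substitute into x ≡ 5 (mod 7): 2145·t ≡ 5 − 926 = -921 (mod 7).
    Reduce coefficients mod 7: 3·t ≡ 3 (mod 7).
    The inverse of 3 mod 7 is 5 (since 3·5 = 15 = 2·7 + 1), so t ≡ 5·3 = 15 ≡ 1 (mod 7).
    Then x = 926 + 2145·1 = 3071, valid modulo lcm(2145, 7) = 15015: x ≡ 3071 (mod 15015).
Verify against each original: 3071 mod 3 = 2, 3071 mod 13 = 3, 3071 mod 5 = 1, 3071 mod 11 = 2, 3071 mod 7 = 5.

x ≡ 3071 (mod 15015).


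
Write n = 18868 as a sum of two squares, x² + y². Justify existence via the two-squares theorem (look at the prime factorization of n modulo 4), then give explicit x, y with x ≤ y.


Step 1: Factor n = 18868 = 2^2 · 53 · 89.
Step 2: Check the mod-4 condition on each prime factor: 2 = 2 (special); 53 ≡ 1 (mod 4), exponent 1; 89 ≡ 1 (mod 4), exponent 1.
All primes ≡ 3 (mod 4) appear to even exponent (or don't appear), so by the two-squares theorem n IS expressible as a sum of two squares.
Step 3: Build a representation. Group n = k² · m with k = 2 and m = 53 · 89 = 4717 (a product of primes ≡ 1 (mod 4)); a representation of m scales to one of n via (k·x)² + (k·y)² = k²(x² + y²). Each prime p ≡ 1 (mod 4) is itself a sum of two squares; find a² by testing p − a² for a perfect square:
  53: 53 − 1² = 52, 53 − 2² = 49 = 7² ⇒ 53 = 2² + 7².
  89: 89 − 1² = 88, 89 − 2² = 85, 89 − 3² = 80, 89 − 4² = 73, 89 − 5² = 64 = 8² ⇒ 89 = 5² + 8².
  Combine using the Brahmagupta–Fibonacci identity (a² + b²)(c² + d²) = (ac − bd)² + (ad + bc)² = (ac + bd)² + (ad − bc)²:
  53 · 89 = 4717: from (2² + 7²)(5² + 8²), take (2·5 − 7·8, 2·8 + 7·5) = (10 − 56, 16 + 35) = (-46, 51); dropping signs (only squares matter) gives (46, 51); check 46² + 51² = 2116 + 2601 = 4717 ✓.
  Scale by k = 2: (2·46, 2·51) = (92, 102).
Step 4: Order so x ≤ y and verify: 92² + 102² = 8464 + 10404 = 18868 = n. ✓

n = 18868 = 92² + 102² (one valid representation with x ≤ y).


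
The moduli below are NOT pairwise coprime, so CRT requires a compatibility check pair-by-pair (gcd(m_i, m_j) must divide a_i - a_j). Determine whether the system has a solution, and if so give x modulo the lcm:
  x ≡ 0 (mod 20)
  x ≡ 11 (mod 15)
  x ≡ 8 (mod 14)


Moduli 20, 15, 14 are not pairwise coprime, so CRT works modulo lcm(m_i) when all pairwise compatibility conditions hold.
Pairwise compatibility: gcd(m_i, m_j) must divide a_i - a_j for every pair.
Merge one congruence at a time:
  Start: x ≡ 0 (mod 20).
  Combine with x ≡ 11 (mod 15): gcd(20, 15) = 5, and 11 - 0 = 11 is NOT divisible by 5.
    ⇒ system is inconsistent (no integer solution).

No solution (the system is inconsistent).


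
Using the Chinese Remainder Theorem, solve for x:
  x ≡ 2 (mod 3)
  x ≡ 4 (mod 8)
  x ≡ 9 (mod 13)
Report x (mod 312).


Moduli 3, 8, 13 are pairwise coprime; by CRT there is a unique solution modulo M = 3 · 8 · 13 = 312.
Solve pairwise, accumulating the modulus:
  Start with x ≡ 2 (mod 3).
  Combine with x ≡ 4 (mod 8): since gcd(3, 8) = 1, we get a unique residue mod 24.
    Write x = 2 + 3·t and substitute into x ≡ 4 (mod 8): 3·t ≡ 4 − 2 = 2 (mod 8).
    The inverse of 3 mod 8 is 3 (since 3·3 = 9 = 1·8 + 1), so t ≡ 3·2 = 6 ≡ 6 (mod 8).
    Then x = 2 + 3·6 = 20, valid modulo lcm(3, 8) = 24: x ≡ 20 (mod 24).
  Combine with x ≡ 9 (mod 13): since gcd(24, 13) = 1, we get a unique residue mod 312.
    Write x = 20 + 24·t and substitute into x ≡ 9 (mod 13): 24·t ≡ 9 − 20 = -11 (mod 13).
    Reduce coefficients mod 13: 11·t ≡ 2 (mod 13).
    The inverse of 11 mod 13 is 6 (since 11·6 = 66 = 5·13 + 1), so t ≡ 6·2 = 12 ≡ 12 (mod 13).
    Then x = 20 + 24·12 = 308, valid modulo lcm(24, 13) = 312: x ≡ 308 (mod 312).
Verify: 308 mod 3 = 2 ✓, 308 mod 8 = 4 ✓, 308 mod 13 = 9 ✓.

x ≡ 308 (mod 312).


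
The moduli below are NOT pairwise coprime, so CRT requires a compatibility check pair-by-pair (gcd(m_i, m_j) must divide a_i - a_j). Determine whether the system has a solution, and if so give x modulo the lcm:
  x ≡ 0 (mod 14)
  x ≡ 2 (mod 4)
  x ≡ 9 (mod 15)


Moduli 14, 4, 15 are not pairwise coprime, so CRT works modulo lcm(m_i) when all pairwise compatibility conditions hold.
Pairwise compatibility: gcd(m_i, m_j) must divide a_i - a_j for every pair.
Merge one congruence at a time:
  Start: x ≡ 0 (mod 14).
  Combine with x ≡ 2 (mod 4): gcd(14, 4) = 2; 2 - 0 = 2, which IS divisible by 2, so compatible.
    Write x = 0 + 14·t and substitute into x ≡ 2 (mod 4): 14·t ≡ 2 − 0 = 2 (mod 4).
    Divide the congruence (and modulus) by g = 2: 7·t ≡ 1 (mod 2).
    Reduce coefficients mod 2: 1·t ≡ 1 (mod 2).
    So t ≡ 1 (mod 2).
    Then x = 0 + 14·1 = 14, valid modulo lcm(14, 4) = 28: x ≡ 14 (mod 28).
  Combine with x ≡ 9 (mod 15): gcd(28, 15) = 1; 9 - 14 = -5, which IS divisible by 1, so compatible.
    Write x = 14 + 28·t and substitute into x ≡ 9 (mod 15): 28·t ≡ 9 − 14 = -5 (mod 15).
    Reduce coefficients mod 15: 13·t ≡ 10 (mod 15).
    The inverse of 13 mod 15 is 7 (since 13·7 = 91 = 6·15 + 1), so t ≡ 7·10 = 70 ≡ 10 (mod 15).
    Then x = 14 + 28·10 = 294, valid modulo lcm(28, 15) = 420: x ≡ 294 (mod 420).
Verify: 294 mod 14 = 0, 294 mod 4 = 2, 294 mod 15 = 9.

x ≡ 294 (mod 420).


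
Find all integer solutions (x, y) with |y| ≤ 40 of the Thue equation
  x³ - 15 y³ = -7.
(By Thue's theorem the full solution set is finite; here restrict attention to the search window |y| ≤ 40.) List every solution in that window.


The equation is x³ - 15y³ = -7. For fixed y, x³ = 15·y³ − 7, so a solution requires the RHS to be a perfect cube.
Strategy: iterate y from -40 to 40, compute RHS = 15·y³ − 7, and check whether it is a (positive or negative) perfect cube.
Check small values of y:
  y = 0: RHS = -7 is not a perfect cube.
  y = 1: RHS = 8 = (2)³ ⇒ x = 2 works.
  y = -1: RHS = -22 is not a perfect cube.
  y = 2: RHS = 113 is not a perfect cube.
  y = -2: RHS = -127 is not a perfect cube.
  y = 3: RHS = 398 is not a perfect cube.
  y = -3: RHS = -412 is not a perfect cube.
Continuing the search up to |y| = 40 finds no further solutions beyond those listed.
Collected solutions: (2, 1).

Solutions (with |y| ≤ 40): (2, 1).


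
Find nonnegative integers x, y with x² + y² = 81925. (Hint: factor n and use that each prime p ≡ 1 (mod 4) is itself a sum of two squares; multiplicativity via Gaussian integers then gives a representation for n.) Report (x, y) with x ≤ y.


Step 1: Factor n = 81925 = 5^2 · 29 · 113.
Step 2: Check the mod-4 condition on each prime factor: 5 ≡ 1 (mod 4), exponent 2; 29 ≡ 1 (mod 4), exponent 1; 113 ≡ 1 (mod 4), exponent 1.
All primes ≡ 3 (mod 4) appear to even exponent (or don't appear), so by the two-squares theorem n IS expressible as a sum of two squares.
Step 3: Build a representation. Group n = k² · m with k = 5 and m = 29 · 113 = 3277 (a product of primes ≡ 1 (mod 4)); a representation of m scales to one of n via (k·x)² + (k·y)² = k²(x² + y²). Each prime p ≡ 1 (mod 4) is itself a sum of two squares; find a² by testing p − a² for a perfect square:
  29: 29 − 1² = 28, 29 − 2² = 25 = 5² ⇒ 29 = 2² + 5².
  113: 113 − 1² = 112, 113 − 2² = 109, 113 − 3² = 104, 113 − 4² = 97, 113 − 5² = 88, 113 − 6² = 77, 113 − 7² = 64 = 8² ⇒ 113 = 7² + 8².
  Combine using the Brahmagupta–Fibonacci identity (a² + b²)(c² + d²) = (ac − bd)² + (ad + bc)² = (ac + bd)² + (ad − bc)²:
  29 · 113 = 3277: from (2² + 5²)(7² + 8²), take (2·7 − 5·8, 2·8 + 5·7) = (14 − 40, 16 + 35) = (-26, 51); dropping signs (only squares matter) gives (26, 51); check 26² + 51² = 676 + 2601 = 3277 ✓.
  Scale by k = 5: (5·26, 5·51) = (130, 255).
Step 4: Order so x ≤ y and verify: 130² + 255² = 16900 + 65025 = 81925 = n. ✓

n = 81925 = 130² + 255² (one valid representation with x ≤ y).


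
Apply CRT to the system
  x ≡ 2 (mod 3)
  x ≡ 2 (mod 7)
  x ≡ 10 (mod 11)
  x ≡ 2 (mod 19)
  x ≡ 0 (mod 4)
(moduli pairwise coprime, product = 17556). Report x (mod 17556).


Product of moduli M = 3 · 7 · 11 · 19 · 4 = 17556.
Merge one congruence at a time:
  Start: x ≡ 2 (mod 3).
  Combine with x ≡ 2 (mod 7); new modulus lcm = 21.
    Write x = 2 + 3·t and substitute into x ≡ 2 (mod 7): 3·t ≡ 2 − 2 = 0 (mod 7).
    The inverse of 3 mod 7 is 5 (since 3·5 = 15 = 2·7 + 1), so t ≡ 5·0 = 0 ≡ 0 (mod 7).
    Then x = 2 + 3·0 = 2, valid modulo lcm(3, 7) = 21: x ≡ 2 (mod 21).
  Combine with x ≡ 10 (mod 11); new modulus lcm = 231.
    Write x = 2 + 21·t and substitute into x ≡ 10 (mod 11): 21·t ≡ 10 − 2 = 8 (mod 11).
    Reduce coefficients mod 11: 10·t ≡ 8 (mod 11).
    The inverse of 10 mod 11 is 10 (since 10·10 = 100 = 9·11 + 1), so t ≡ 10·8 = 80 ≡ 3 (mod 11).
    Then x = 2 + 21·3 = 65, valid modulo lcm(21, 11) = 231: x ≡ 65 (mod 231).
  Combine with x ≡ 2 (mod 19); new modulus lcm = 4389.
    Write x = 65 + 231·t and substitute into x ≡ 2 (mod 19): 231·t ≡ 2 − 65 = -63 (mod 19).
    Reduce coefficients mod 19: 3·t ≡ 13 (mod 19).
    The inverse of 3 mod 19 is 13 (since 3·13 = 39 = 2·19 + 1), so t ≡ 13·13 = 169 ≡ 17 (mod 19).
    Then x = 65 + 231·17 = 3992, valid modulo lcm(231, 19) = 4389: x ≡ 3992 (mod 4389).
  Combine with x ≡ 0 (mod 4); new modulus lcm = 17556.
    Write x = 3992 + 4389·t and substitute into x ≡ 0 (mod 4): 4389·t ≡ 0 − 3992 = -3992 (mod 4).
    Reduce coefficients mod 4: 1·t ≡ 0 (mod 4).
    So t ≡ 0 (mod 4).
    Then x = 3992 + 4389·0 = 3992, valid modulo lcm(4389, 4) = 17556: x ≡ 3992 (mod 17556).
Verify against each original: 3992 mod 3 = 2, 3992 mod 7 = 2, 3992 mod 11 = 10, 3992 mod 19 = 2, 3992 mod 4 = 0.

x ≡ 3992 (mod 17556).


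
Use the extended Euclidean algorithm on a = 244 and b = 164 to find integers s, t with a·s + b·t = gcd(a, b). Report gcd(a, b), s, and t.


Euclidean algorithm on (244, 164) — divide until remainder is 0:
  244 = 1 · 164 + 80
  164 = 2 · 80 + 4
  80 = 20 · 4 + 0
gcd(244, 164) = 4.
Track Bezout coefficients alongside the remainders: start with r₀ = 244 = a·1 + b·0 (s = 1, t = 0) and r₁ = 164 = a·0 + b·1 (s = 0, t = 1); each new remainder r_{k+1} = r_{k-1} − q_k·r_k inherits s_{k+1} = s_{k-1} − q_k·s_k, t_{k+1} = t_{k-1} − q_k·t_k, so r_k = a·s_k + b·t_k at every step:
  q = 1: r = 80, s = 1 − 1·0 = 1, t = 0 − 1·1 = -1  (check: 244·1 + 164·(-1) = 80)
  q = 2: r = 4, s = 0 − 2·1 = -2, t = 1 − 2·(-1) = 3  (check: 244·(-2) + 164·3 = 4)
The row with r = 4 (the gcd) gives the Bezout coefficients s = -2, t = 3.
Result: 244 · (-2) + 164 · (3) = 4.

gcd(244, 164) = 4; s = -2, t = 3 (check: 244·(-2) + 164·3 = 4).


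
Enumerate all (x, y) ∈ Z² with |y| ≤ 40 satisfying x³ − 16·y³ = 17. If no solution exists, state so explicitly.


The equation is x³ - 16y³ = 17. For fixed y, x³ = 16·y³ + 17, so a solution requires the RHS to be a perfect cube.
Strategy: iterate y from -40 to 40, compute RHS = 16·y³ + 17, and check whether it is a (positive or negative) perfect cube.
Check small values of y:
  y = 0: RHS = 17 is not a perfect cube.
  y = 1: RHS = 33 is not a perfect cube.
  y = -1: RHS = 1 = (1)³ ⇒ x = 1 works.
  y = 2: RHS = 145 is not a perfect cube.
  y = -2: RHS = -111 is not a perfect cube.
  y = 3: RHS = 449 is not a perfect cube.
  y = -3: RHS = -415 is not a perfect cube.
Continuing the search up to |y| = 40 finds no further solutions beyond those listed.
Collected solutions: (1, -1).

Solutions (with |y| ≤ 40): (1, -1).


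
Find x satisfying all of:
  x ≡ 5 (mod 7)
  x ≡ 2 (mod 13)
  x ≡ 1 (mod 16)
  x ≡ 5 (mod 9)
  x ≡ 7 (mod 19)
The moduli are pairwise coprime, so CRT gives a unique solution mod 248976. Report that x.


Product of moduli M = 7 · 13 · 16 · 9 · 19 = 248976.
Merge one congruence at a time:
  Start: x ≡ 5 (mod 7).
  Combine with x ≡ 2 (mod 13); new modulus lcm = 91.
    Write x = 5 + 7·t and substitute into x ≡ 2 (mod 13): 7·t ≡ 2 − 5 = -3 (mod 13).
    Reduce coefficients mod 13: 7·t ≡ 10 (mod 13).
    The inverse of 7 mod 13 is 2 (since 7·2 = 14 = 1·13 + 1), so t ≡ 2·10 = 20 ≡ 7 (mod 13).
    Then x = 5 + 7·7 = 54, valid modulo lcm(7, 13) = 91: x ≡ 54 (mod 91).
  Combine with x ≡ 1 (mod 16); new modulus lcm = 1456.
    Write x = 54 + 91·t and substitute into x ≡ 1 (mod 16): 91·t ≡ 1 − 54 = -53 (mod 16).
    Reduce coefficients mod 16: 11·t ≡ 11 (mod 16).
    The inverse of 11 mod 16 is 3 (since 11·3 = 33 = 2·16 + 1), so t ≡ 3·11 = 33 ≡ 1 (mod 16).
    Then x = 54 + 91·1 = 145, valid modulo lcm(91, 16) = 1456: x ≡ 145 (mod 1456).
  Combine with x ≡ 5 (mod 9); new modulus lcm = 13104.
    Write x = 145 + 1456·t and substitute into x ≡ 5 (mod 9): 1456·t ≡ 5 − 145 = -140 (mod 9).
    Reduce coefficients mod 9: 7·t ≡ 4 (mod 9).
    The inverse of 7 mod 9 is 4 (since 7·4 = 28 = 3·9 + 1), so t ≡ 4·4 = 16 ≡ 7 (mod 9).
    Then x = 145 + 1456·7 = 10337, valid modulo lcm(1456, 9) = 13104: x ≡ 10337 (mod 13104).
  Combine with x ≡ 7 (mod 19); new modulus lcm = 248976.
    Write x = 10337 + 13104·t and substitute into x ≡ 7 (mod 19): 13104·t ≡ 7 − 10337 = -10330 (mod 19).
    Reduce coefficients mod 19: 13·t ≡ 6 (mod 19).
    The inverse of 13 mod 19 is 3 (since 13·3 = 39 = 2·19 + 1), so t ≡ 3·6 = 18 ≡ 18 (mod 19).
    Then x = 10337 + 13104·18 = 246209, valid modulo lcm(13104, 19) = 248976: x ≡ 246209 (mod 248976).
Verify against each original: 246209 mod 7 = 5, 246209 mod 13 = 2, 246209 mod 16 = 1, 246209 mod 9 = 5, 246209 mod 19 = 7.

x ≡ 246209 (mod 248976).
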